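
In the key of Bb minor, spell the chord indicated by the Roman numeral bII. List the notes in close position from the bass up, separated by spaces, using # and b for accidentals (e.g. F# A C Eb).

bII is the Neapolitan chord — a major triad on the lowered second degree. In Bb minor that root is Cb.
So the chord is Cb-Eb-Gb, a major triad.

Cb Eb Gb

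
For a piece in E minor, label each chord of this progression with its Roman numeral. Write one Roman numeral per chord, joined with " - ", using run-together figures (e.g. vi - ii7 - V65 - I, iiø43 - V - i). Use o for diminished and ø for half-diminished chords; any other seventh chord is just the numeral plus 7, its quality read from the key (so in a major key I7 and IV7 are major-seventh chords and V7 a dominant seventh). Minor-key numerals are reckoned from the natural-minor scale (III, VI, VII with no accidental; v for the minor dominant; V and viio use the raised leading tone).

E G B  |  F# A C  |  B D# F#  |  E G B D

i - iio - V - i7

E-G-B: root E is the tonic; minor triad there is i.
F#-A-C has root F#, degree 2 in E minor, so iio.
B-D#-F#: major triad on B = scale degree 5 → V.
E-G-B-D has root E, degree 1 in E minor, so i7.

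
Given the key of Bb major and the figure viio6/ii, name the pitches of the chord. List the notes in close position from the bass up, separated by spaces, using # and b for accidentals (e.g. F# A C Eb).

D F B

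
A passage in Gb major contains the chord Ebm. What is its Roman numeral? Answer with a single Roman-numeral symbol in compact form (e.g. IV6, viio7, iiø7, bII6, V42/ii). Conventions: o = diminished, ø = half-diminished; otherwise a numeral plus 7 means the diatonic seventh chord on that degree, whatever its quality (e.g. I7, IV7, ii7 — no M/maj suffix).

Stacked in thirds the chord is Eb-Gb-Bb: a minor triad on Eb.
Eb is scale degree 6 in Gb major, and a minor triad on that degree is written vi.

vi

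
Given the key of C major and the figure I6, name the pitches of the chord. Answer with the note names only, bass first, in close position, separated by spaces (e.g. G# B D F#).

In C major, the first degree is C, and the diatonic chord built there is a major triad.
That chord is spelled C-E-G.
The figured bass 6 indicates first inversion, placing the third (E) in the bass: E-G-C.

E G C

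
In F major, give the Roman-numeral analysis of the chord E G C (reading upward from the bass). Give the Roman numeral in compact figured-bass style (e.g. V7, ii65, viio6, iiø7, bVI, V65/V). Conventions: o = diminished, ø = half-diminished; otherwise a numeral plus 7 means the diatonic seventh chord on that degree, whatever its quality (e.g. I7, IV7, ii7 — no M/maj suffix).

V6

Stacked in thirds the chord is C-E-G: a major triad on C.
C is scale degree 5 in F major, and a major triad on that degree is written V.
With E in the bass the chord is in first inversion, so the figured bass is 6.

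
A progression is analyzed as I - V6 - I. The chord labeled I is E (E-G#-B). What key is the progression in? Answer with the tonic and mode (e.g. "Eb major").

I is given as E-G#-B — a major triad with root E.
If E is scale degree 1 and the mode makes that degree carry a major triad, the tonic is E and the mode is major.

E major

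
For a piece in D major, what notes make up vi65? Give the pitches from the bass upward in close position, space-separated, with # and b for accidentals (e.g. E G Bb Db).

The numeral's case and figure indicate a minor seventh chord. In D major its root, scale degree 6, is B.
Stacking thirds from B gives B-D-F#-A.
With the 65 figure the chord is in first inversion; from the bass D upward in close position it reads D-F#-A-B.

D F# A B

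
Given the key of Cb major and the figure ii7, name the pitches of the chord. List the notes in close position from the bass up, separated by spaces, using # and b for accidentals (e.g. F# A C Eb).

Db Fb Ab Cb

In Cb major, scale degree 2 is Db, and the diatonic chord built there is a minor seventh chord.
That chord is spelled Db-Fb-Ab-Cb.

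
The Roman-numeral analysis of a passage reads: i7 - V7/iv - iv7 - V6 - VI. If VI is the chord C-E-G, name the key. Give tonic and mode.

E minor

VI is given as C-E-G — a major triad with root C.
Counting down 5 scale steps from C places the tonic on E; a major triad on degree 6 is diatonic only in minor.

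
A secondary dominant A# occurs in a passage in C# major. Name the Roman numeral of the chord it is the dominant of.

ii

The chord is a major triad on A#.
A dominant resolves down a perfect fifth: A# → D#. In C# major, D# is scale degree 2, i.e. ii.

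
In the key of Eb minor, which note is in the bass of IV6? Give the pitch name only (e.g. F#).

C

IV in Eb minor has root Ab; the chord is Ab-C-Eb.
The figure 6 means first inversion — the third is in the bass.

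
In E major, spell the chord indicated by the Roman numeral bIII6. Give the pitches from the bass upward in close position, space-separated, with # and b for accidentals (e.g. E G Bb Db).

B D G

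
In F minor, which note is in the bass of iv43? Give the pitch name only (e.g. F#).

F

iv in F minor has root Bb; the chord is Bb-Db-F-Ab.
The figure 43 means second inversion — the fifth is in the bass.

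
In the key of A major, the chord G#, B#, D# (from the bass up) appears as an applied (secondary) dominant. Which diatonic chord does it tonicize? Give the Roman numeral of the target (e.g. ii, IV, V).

iii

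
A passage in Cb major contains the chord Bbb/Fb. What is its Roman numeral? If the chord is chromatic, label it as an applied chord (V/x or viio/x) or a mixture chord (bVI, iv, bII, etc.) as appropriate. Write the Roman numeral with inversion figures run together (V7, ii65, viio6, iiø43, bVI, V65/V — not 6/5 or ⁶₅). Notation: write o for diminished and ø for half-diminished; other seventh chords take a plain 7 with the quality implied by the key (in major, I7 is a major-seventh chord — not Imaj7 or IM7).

bVII64

The pitches Bbb-Db-Fb form a major triad rooted on Bbb.
Bbb is the lowered seventh degree of Cb major (diatonic 7 would be Bb). This is a major triad on the lowered seventh degree (the subtonic), borrowed from the parallel minor.
With Fb in the bass the chord is in second inversion, so the figured bass is 64.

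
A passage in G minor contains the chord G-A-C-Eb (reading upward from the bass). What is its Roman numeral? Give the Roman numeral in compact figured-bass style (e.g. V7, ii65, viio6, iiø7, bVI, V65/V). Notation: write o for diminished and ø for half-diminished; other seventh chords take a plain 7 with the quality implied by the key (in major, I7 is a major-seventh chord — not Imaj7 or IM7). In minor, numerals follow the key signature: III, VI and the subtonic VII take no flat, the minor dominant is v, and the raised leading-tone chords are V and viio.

Stacked in thirds the chord is A-C-Eb-G: a half-diminished seventh chord on A.
A is scale degree 2 in G minor, and a half-diminished seventh chord on that degree is written iiø7.
With G in the bass the chord is in third inversion, so the figured bass is 42.

iiø42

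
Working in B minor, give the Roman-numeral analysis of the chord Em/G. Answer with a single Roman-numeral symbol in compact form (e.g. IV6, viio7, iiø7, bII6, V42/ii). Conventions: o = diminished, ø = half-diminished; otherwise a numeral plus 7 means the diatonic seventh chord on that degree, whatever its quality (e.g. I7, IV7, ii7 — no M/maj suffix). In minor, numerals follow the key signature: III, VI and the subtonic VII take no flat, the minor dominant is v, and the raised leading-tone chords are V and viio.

iv6

Stacked in thirds the chord is E-G-B: a minor triad on E.
E is scale degree 4 in B minor, and a minor triad on that degree is written iv.
With G in the bass the chord is in first inversion, so the figured bass is 6.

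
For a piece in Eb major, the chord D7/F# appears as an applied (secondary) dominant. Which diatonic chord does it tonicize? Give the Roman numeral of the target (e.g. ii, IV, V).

iii

The chord is a dominant seventh chord on D.
A dominant resolves down a perfect fifth: D → G. In Eb major, G is scale degree 3, i.e. iii.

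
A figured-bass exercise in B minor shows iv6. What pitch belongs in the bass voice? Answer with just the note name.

iv in B minor has root E; the chord is E-G-B.
The figure 6 means first inversion — the third is in the bass.

G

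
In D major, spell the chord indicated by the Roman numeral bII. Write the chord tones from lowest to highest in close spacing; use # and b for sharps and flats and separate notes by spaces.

Eb G Bb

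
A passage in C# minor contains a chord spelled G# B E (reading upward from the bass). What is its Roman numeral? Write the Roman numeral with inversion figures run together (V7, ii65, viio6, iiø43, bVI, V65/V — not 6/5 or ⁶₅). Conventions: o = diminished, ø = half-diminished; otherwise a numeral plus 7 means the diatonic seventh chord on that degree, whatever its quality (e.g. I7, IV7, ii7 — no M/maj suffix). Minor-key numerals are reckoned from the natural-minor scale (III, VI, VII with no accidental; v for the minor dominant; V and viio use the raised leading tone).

III6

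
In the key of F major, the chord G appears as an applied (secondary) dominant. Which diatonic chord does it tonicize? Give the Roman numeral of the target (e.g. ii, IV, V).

V

The chord is a major triad on G.
A dominant resolves down a perfect fifth: G → C. In F major, C is scale degree 5, i.e. V.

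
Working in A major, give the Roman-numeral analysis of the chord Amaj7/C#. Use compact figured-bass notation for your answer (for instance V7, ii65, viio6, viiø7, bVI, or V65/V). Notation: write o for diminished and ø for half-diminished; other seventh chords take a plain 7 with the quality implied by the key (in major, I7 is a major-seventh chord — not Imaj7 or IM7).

The pitches A-C#-E-G# form a major seventh chord rooted on A.
In A major, A is the tonic; the diatonic major seventh chord there is I7.
With C# in the bass the chord is in first inversion, so the figured bass is 65.

I65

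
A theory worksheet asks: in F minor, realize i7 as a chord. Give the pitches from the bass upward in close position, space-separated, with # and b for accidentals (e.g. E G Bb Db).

F Ab C Eb

The numeral's case and figure indicate a minor seventh chord. In F minor its root, the first degree, is F.
That chord is spelled F-Ab-C-Eb.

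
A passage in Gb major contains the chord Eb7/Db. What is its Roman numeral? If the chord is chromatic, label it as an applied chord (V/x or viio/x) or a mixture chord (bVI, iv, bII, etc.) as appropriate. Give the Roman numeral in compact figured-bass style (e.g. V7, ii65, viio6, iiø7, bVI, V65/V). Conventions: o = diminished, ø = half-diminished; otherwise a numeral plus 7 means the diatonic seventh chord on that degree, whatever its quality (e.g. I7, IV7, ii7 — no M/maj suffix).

Stacked in thirds the chord is Eb-G-Bb-Db: a dominant seventh chord on Eb.
Eb is not a diatonic chord root with this quality in Gb major, but it lies a perfect fifth above Ab (ii), so the chord functions as an applied dominant of ii.
With Db in the bass the chord is in third inversion, so the figured bass is 42.

V42/ii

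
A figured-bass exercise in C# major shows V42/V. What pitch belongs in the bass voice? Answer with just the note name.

C#

The applied chord V42/V is rooted on D#: D#-F##-A#-C#.
The figure 42 means third inversion — the seventh is in the bass.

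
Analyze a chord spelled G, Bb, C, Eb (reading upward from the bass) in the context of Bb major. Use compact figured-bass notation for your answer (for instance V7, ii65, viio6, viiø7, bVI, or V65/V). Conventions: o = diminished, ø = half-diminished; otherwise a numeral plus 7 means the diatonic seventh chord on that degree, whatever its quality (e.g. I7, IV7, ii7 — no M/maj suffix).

The pitches C-Eb-G-Bb form a minor seventh chord rooted on C.
In Bb major, C is the supertonic; the diatonic minor seventh chord there is ii7.
With G in the bass the chord is in second inversion, so the figured bass is 43.

ii43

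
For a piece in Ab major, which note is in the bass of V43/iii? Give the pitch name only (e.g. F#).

D

The applied chord V43/iii is rooted on G: G-B-D-F.
The figure 43 means second inversion — the fifth is in the bass.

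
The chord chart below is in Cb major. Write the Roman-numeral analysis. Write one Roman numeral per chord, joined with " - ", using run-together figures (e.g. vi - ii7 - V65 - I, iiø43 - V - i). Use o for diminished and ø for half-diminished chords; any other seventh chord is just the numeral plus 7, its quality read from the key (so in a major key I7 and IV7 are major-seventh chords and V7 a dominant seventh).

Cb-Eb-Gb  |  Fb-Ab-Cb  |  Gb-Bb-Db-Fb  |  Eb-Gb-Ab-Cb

I - IV - V7 - vi43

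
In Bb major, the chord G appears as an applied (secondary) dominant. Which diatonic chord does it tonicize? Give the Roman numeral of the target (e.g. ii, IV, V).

ii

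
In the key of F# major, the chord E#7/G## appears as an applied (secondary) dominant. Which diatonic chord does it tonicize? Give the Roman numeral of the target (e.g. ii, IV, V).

iii

The chord is a dominant seventh chord on E#.
A dominant resolves down a perfect fifth: E# → A#. In F# major, A# is scale degree 3, i.e. iii.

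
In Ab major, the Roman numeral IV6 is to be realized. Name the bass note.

F

IV in Ab major has root Db; the chord is Db-F-Ab.
The figure 6 means first inversion — the third is in the bass.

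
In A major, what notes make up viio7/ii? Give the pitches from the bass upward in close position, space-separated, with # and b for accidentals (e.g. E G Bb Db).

viio7/ii is a secondary leading-tone chord. The target ii is B in A major; the applied chord is rooted a semitone below, on A#.
Building a fully diminished seventh chord on A# gives A#-C#-E-G.

A# C# E G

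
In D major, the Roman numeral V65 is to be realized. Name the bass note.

C#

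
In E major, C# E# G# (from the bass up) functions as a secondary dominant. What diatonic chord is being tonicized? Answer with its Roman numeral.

ii

The chord is a major triad on C#.
A dominant resolves down a perfect fifth: C# → F#. In E major, F# is scale degree 2, i.e. ii.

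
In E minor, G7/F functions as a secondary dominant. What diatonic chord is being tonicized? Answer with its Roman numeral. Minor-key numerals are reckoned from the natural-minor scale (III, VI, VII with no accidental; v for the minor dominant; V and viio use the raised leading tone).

VI

The chord is a dominant seventh chord on G.
A dominant resolves down a perfect fifth: G → C. In E minor, C is scale degree 6, i.e. VI.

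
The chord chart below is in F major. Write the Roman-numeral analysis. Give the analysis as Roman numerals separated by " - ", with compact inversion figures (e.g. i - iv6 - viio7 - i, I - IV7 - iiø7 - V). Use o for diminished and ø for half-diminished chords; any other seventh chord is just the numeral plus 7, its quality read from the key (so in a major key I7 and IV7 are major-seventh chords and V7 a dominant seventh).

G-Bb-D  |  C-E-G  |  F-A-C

ii - V - I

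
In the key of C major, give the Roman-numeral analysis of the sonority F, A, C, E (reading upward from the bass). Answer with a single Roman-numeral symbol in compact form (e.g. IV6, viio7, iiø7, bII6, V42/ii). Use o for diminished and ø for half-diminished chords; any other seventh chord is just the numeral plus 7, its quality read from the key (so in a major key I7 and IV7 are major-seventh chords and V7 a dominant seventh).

IV7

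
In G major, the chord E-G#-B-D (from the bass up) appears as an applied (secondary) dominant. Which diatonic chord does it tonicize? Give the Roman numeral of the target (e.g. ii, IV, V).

The chord is a dominant seventh chord on E.
A dominant resolves down a perfect fifth: E → A. In G major, A is scale degree 2, i.e. ii.

ii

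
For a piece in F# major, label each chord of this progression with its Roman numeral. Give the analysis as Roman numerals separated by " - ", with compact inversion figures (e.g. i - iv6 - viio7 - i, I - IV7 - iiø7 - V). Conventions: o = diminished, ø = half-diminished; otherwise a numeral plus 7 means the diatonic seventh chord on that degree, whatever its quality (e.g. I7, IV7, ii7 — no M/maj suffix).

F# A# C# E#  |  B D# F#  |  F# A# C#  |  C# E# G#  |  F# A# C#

F#-A#-C#-E# has root F#, degree 1 in F# major, so I7.
B-D#-F# has root B, degree 4 in F# major, so IV.
F#-A#-C# has root F#, degree 1 in F# major, so I.
C#-E#-G#: root C# is the dominant; major triad there is V.
F#-A#-C#: major triad on F# = scale degree 1 → I.

I7 - IV - I - V - I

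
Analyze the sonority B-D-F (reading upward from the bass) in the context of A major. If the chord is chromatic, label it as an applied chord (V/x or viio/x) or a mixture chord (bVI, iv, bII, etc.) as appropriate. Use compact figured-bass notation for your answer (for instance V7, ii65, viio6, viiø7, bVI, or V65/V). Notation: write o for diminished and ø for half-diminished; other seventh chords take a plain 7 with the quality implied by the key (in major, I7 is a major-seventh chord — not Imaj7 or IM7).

The pitches B-D-F form a diminished triad rooted on B.
B is the second degree of A major. This is the diminished supertonic triad, borrowed from the parallel minor.

iio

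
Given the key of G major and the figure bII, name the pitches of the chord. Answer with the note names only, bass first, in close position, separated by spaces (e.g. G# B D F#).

Ab C Eb

Scale degree 2 in G major is A; lowering it a half step gives Ab. bII is the Neapolitan chord — a major triad on the lowered second degree.
So the chord is Ab-C-Eb, a major triad.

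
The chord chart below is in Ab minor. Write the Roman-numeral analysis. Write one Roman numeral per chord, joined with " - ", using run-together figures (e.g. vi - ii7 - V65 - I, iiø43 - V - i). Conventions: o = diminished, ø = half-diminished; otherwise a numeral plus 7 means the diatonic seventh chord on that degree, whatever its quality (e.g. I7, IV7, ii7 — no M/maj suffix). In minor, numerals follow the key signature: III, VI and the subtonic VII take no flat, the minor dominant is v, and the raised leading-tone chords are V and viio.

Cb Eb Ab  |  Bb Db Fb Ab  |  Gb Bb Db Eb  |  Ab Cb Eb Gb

Cb-Eb-Ab has root Ab, degree 1 in Ab minor, so i6.
Bb-Db-Fb-Ab: root Bb is the supertonic; half-diminished seventh chord there is iiø7.
Gb-Bb-Db-Eb has root Eb, degree 5 in Ab minor, so v65.
Ab-Cb-Eb-Gb has root Ab, degree 1 in Ab minor, so i7.

i6 - iiø7 - v65 - i7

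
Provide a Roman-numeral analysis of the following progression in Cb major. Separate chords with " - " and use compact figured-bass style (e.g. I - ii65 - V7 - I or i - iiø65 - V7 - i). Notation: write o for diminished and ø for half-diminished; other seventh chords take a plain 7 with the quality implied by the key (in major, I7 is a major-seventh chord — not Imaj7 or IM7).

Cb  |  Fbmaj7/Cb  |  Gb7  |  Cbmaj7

Cb has root Cb, degree 1 in Cb major, so I.
Fbmaj7/Cb: major seventh chord on Fb = scale degree 4 → IV43.
Gb7: root Gb is the dominant; dominant seventh chord there is V7.
Cbmaj7: root Cb is the tonic; major seventh chord there is I7.

I - IV43 - V7 - I7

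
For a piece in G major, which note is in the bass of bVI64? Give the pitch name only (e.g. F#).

Bb

bVI in G major has root Eb; the chord is Eb-G-Bb.
The figure 64 means second inversion — the fifth is in the bass.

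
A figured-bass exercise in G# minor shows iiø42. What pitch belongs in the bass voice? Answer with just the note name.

G#

iiø in G# minor has root A#; the chord is A#-C#-E-G#.
The figure 42 means third inversion — the seventh is in the bass.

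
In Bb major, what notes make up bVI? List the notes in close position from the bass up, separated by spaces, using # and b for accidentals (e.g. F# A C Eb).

Gb Bb Db

bVI is a major triad on the lowered sixth degree, borrowed from the parallel minor. In Bb major that root is Gb.
So the chord is Gb-Bb-Db, a major triad.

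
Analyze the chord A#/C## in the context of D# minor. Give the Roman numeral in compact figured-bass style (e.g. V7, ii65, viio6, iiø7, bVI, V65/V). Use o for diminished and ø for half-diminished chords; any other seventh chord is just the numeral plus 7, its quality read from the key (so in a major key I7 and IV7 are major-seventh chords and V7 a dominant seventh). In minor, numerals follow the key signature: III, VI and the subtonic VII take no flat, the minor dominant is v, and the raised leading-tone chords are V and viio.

The pitches A#-C##-E# form a major triad rooted on A#.
A# is scale degree 5 in D# minor, and a major triad on that degree is written V.
With C## in the bass the chord is in first inversion, so the figured bass is 6.

V6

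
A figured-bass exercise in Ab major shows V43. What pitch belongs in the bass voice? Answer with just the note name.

Bb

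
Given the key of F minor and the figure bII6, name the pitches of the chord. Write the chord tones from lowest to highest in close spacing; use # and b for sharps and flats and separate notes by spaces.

Scale degree 2 in F minor is G; lowering it a half step gives Gb. bII6 is the Neapolitan sixth — a major triad on the lowered second degree, here in its customary first inversion.
So the chord is Gb-Bb-Db, a major triad.
The figured bass 6 indicates first inversion, placing the third (Bb) in the bass: Bb-Db-Gb.

Bb Db Gb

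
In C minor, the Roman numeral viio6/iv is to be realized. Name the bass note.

The applied chord viio6/iv is rooted on E: E-G-Bb.
The figure 6 means first inversion — the third is in the bass.

G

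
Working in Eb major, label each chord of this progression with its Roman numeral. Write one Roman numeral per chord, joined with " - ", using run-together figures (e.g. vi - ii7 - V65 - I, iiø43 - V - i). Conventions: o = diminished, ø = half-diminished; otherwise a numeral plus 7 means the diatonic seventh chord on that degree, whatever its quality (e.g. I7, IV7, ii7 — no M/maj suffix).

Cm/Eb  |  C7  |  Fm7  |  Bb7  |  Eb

Cm/Eb: minor triad on C = scale degree 6 → vi6.
C7: chromatic; C is V of ii, so V7/ii.
Fm7: minor seventh chord on F = scale degree 2 → ii7.
Bb7 has root Bb, degree 5 in Eb major, so V7.
Eb: major triad on Eb = scale degree 1 → I.

vi6 - V7/ii - ii7 - V7 - I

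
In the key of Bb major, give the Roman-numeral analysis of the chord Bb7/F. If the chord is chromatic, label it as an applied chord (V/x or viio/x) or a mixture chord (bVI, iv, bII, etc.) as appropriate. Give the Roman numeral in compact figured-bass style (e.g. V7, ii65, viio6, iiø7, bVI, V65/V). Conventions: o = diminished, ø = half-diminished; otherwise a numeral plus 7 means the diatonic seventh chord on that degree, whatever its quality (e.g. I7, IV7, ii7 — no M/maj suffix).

Stacked in thirds the chord is Bb-D-F-Ab: a dominant seventh chord on Bb.
Bb is not a diatonic chord root with this quality in Bb major, but it lies a perfect fifth above Eb (IV), so the chord functions as an applied dominant of IV.
With F in the bass the chord is in second inversion, so the figured bass is 43.

V43/IV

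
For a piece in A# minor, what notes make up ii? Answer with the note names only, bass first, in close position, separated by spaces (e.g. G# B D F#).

B# D# F##

ii is the minor supertonic, borrowed from the parallel major (the Dorian ii). In A# minor that root is B#.
So the chord is B#-D#-F##.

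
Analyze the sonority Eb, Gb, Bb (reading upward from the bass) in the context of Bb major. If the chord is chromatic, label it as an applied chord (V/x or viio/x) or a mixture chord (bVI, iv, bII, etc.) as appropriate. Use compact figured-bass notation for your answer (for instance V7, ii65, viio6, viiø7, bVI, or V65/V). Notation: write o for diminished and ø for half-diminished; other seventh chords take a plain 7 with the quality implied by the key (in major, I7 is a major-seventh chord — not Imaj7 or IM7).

The pitches Eb-Gb-Bb form a minor triad rooted on Eb.
Eb is the fourth degree of Bb major. This is the minor subdominant, borrowed from the parallel minor.

iv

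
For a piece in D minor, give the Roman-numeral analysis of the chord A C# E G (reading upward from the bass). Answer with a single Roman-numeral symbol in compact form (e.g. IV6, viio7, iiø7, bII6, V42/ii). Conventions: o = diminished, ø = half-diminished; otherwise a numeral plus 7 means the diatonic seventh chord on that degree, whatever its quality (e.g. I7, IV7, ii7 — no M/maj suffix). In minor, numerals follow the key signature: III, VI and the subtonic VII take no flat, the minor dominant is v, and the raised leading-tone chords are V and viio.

V7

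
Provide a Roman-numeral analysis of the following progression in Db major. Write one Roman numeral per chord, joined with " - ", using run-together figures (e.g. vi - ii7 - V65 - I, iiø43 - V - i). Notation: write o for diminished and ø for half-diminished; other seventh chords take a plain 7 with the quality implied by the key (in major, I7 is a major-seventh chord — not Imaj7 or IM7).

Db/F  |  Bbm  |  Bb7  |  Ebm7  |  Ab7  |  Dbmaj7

I6 - vi - V7/ii - ii7 - V7 - I7

Db/F has root Db, degree 1 in Db major, so I6.
Bbm: minor triad on Bb = scale degree 6 → vi.
Bb7: a dominant seventh chord on Bb, the applied dominant of ii → V7/ii.
Ebm7: minor seventh chord on Eb = scale degree 2 → ii7.
Ab7: dominant seventh chord on Ab = scale degree 5 → V7.
Dbmaj7: root Db is the tonic; major seventh chord there is I7.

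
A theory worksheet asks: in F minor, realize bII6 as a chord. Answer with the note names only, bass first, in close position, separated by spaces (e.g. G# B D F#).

bII6 is the Neapolitan sixth — a major triad on the lowered second degree, here in its customary first inversion. In F minor that root is Gb.
So the chord is Gb-Bb-Db, a major triad.
The figured bass 6 indicates first inversion, placing the third (Bb) in the bass: Bb-Db-Gb.

Bb Db Gb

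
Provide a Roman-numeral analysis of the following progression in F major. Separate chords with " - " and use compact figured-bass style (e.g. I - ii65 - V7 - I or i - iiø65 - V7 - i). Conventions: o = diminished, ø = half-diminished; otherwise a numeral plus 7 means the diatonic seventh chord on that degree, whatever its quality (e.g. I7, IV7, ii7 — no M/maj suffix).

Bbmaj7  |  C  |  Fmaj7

IV7 - V - I7

Bbmaj7: root Bb is the subdominant; major seventh chord there is IV7.
C has root C, degree 5 in F major, so V.
Fmaj7: root F is the tonic; major seventh chord there is I7.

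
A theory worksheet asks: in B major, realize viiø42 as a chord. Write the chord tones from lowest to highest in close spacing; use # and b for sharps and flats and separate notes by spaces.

G# A# C# E

The numeral's case and figure indicate a half-diminished seventh chord. In B major its root, the leading tone, is A#.
Stacking thirds from A# gives A#-C#-E-G#.
With the 42 figure the chord is in third inversion; from the bass G# upward in close position it reads G#-A#-C#-E.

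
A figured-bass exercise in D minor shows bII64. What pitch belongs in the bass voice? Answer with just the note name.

bII in D minor has root Eb; the chord is Eb-G-Bb.
The figure 64 means second inversion — the fifth is in the bass.

Bb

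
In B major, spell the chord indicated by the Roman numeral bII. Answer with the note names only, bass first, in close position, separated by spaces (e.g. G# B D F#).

C E G

bII is the Neapolitan chord — a major triad on the lowered second degree. In B major that root is C.
So the chord is C-E-G, a major triad.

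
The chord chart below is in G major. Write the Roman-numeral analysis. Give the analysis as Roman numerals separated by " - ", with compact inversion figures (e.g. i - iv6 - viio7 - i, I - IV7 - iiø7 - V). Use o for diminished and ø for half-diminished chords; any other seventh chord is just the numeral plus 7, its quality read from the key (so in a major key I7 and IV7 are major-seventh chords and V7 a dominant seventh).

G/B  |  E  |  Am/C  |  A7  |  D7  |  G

G/B has root G, degree 1 in G major, so I6.
E: chromatic; E is V of ii, so V/ii.
Am/C: root A is the supertonic; minor triad there is ii6.
A7 is the secondary dominant of V (dominant seventh chord on A): V7/V.
D7: root D is the dominant; dominant seventh chord there is V7.
G: root G is the tonic; major triad there is I.

I6 - V/ii - ii6 - V7/V - V7 - I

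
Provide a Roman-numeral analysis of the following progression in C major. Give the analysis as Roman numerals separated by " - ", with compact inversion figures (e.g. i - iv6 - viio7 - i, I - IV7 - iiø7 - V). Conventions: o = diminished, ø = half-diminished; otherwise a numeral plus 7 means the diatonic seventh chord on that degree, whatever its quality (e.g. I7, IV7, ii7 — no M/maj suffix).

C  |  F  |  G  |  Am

I - IV - V - vi

C: major triad on C = scale degree 1 → I.
F: major triad on F = scale degree 4 → IV.
G has root G, degree 5 in C major, so V.
Am: root A is the submediant; minor triad there is vi.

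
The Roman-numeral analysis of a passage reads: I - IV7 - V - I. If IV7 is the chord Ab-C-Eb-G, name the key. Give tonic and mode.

Eb major

IV7 is given as Ab-C-Eb-G — a major seventh chord with root Ab.
If Ab is scale degree 4 and the mode makes that degree carry a major seventh chord, the tonic is Eb and the mode is major.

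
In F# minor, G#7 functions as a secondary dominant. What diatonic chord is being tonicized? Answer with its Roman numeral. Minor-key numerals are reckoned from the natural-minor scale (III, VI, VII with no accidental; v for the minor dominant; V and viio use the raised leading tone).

V

The chord is a dominant seventh chord on G#.
A dominant resolves down a perfect fifth: G# → C#. In F# minor, C# is scale degree 5, i.e. V.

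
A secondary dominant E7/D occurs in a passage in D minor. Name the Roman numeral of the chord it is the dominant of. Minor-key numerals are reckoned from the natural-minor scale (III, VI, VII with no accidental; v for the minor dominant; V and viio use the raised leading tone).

V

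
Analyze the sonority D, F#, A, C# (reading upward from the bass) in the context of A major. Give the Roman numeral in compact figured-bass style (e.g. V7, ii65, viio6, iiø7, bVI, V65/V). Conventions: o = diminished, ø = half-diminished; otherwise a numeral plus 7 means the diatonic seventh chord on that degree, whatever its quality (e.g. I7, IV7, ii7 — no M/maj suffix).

IV7

The pitches D-F#-A-C# form a major seventh chord rooted on D.
In A major, D is the subdominant; the diatonic major seventh chord there is IV7.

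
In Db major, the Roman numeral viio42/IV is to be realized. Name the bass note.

The applied chord viio42/IV is rooted on F: F-Ab-Cb-Ebb.
The figure 42 means third inversion — the seventh is in the bass.

Ebb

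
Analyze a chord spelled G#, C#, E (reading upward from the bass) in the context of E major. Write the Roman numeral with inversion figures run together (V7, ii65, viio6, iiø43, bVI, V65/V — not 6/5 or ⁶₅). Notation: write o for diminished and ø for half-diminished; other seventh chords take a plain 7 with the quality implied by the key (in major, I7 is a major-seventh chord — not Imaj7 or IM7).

vi64

Stacked in thirds the chord is C#-E-G#: a minor triad on C#.
In E major, C# is the submediant; the diatonic minor triad there is vi.
With G# in the bass the chord is in second inversion, so the figured bass is 64.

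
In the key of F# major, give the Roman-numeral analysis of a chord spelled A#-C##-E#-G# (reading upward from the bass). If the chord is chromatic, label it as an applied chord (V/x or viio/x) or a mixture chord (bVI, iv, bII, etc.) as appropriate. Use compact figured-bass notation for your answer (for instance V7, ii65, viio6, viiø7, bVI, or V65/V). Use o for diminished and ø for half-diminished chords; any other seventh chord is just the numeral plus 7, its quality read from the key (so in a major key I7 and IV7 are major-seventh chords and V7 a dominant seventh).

Stacked in thirds the chord is A#-C##-E#-G#: a dominant seventh chord on A#.
A# is not a diatonic chord root with this quality in F# major, but it lies a perfect fifth above D# (vi), so the chord functions as an applied dominant of vi.

V7/vi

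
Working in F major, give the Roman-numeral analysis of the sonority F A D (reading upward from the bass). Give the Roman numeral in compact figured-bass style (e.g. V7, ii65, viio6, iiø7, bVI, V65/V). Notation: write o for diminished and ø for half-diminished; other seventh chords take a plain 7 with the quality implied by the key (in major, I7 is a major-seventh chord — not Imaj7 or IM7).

vi6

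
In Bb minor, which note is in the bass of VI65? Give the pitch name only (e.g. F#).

Bb

VI in Bb minor has root Gb; the chord is Gb-Bb-Db-F.
The figure 65 means first inversion — the third is in the bass.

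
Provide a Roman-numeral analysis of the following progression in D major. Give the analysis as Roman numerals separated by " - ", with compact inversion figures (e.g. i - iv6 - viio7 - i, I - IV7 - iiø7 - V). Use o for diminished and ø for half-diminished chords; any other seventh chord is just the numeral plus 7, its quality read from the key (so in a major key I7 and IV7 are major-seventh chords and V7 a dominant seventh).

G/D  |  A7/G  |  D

G/D has root G, degree 4 in D major, so IV64.
A7/G: root A is the dominant; dominant seventh chord there is V42.
D: root D is the tonic; major triad there is I.

IV64 - V42 - I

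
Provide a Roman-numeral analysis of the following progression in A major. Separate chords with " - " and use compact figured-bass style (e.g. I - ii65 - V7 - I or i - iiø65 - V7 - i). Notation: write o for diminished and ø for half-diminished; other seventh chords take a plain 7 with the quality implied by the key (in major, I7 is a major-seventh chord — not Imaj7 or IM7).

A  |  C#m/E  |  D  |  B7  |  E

A: major triad on A = scale degree 1 → I.
C#m/E: minor triad on C# = scale degree 3 → iii6.
D: major triad on D = scale degree 4 → IV.
B7: chromatic; B is V of V, so V7/V.
E: major triad on E = scale degree 5 → V.

I - iii6 - IV - V7/V - V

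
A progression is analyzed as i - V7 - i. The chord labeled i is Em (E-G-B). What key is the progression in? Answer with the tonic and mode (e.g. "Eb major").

E minor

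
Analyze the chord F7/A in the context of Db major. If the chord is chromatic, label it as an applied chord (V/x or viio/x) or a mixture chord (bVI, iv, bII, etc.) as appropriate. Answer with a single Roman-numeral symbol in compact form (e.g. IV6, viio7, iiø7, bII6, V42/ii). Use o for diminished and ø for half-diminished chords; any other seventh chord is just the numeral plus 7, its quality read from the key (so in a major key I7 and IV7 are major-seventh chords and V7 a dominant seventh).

V65/vi

Stacked in thirds the chord is F-A-C-Eb: a dominant seventh chord on F.
F is not a diatonic chord root with this quality in Db major, but it lies a perfect fifth above Bb (vi), so the chord functions as an applied dominant of vi.
With A in the bass the chord is in first inversion, so the figured bass is 65.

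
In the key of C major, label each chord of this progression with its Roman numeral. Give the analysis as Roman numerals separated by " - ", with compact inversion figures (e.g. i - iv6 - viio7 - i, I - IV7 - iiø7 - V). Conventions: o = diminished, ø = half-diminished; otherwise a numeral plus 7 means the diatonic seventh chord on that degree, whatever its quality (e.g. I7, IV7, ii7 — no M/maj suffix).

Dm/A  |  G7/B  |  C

ii64 - V65 - I

Dm/A: root D is the supertonic; minor triad there is ii64.
G7/B: dominant seventh chord on G = scale degree 5 → V65.
C has root C, degree 1 in C major, so I.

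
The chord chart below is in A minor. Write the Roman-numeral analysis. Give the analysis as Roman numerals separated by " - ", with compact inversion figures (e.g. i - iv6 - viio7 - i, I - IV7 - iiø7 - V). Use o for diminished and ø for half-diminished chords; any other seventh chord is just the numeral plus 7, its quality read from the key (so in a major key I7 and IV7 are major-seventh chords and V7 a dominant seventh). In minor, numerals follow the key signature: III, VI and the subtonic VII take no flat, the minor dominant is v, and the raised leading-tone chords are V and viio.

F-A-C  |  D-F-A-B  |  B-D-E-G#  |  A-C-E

VI - iiø65 - V43 - i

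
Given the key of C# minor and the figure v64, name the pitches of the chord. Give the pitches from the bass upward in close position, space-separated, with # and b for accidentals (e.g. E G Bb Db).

D# G# B

The numeral's case and figure indicate a minor triad. In C# minor its root, scale degree 5, is G#.
That chord is spelled G#-B-D#.
With the 64 figure the chord is in second inversion; from the bass D# upward in close position it reads D#-G#-B.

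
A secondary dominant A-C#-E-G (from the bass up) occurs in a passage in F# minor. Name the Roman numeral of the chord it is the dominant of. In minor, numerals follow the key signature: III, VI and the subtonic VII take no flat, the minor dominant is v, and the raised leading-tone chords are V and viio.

VI

The chord is a dominant seventh chord on A.
A dominant resolves down a perfect fifth: A → D. In F# minor, D is scale degree 6, i.e. VI.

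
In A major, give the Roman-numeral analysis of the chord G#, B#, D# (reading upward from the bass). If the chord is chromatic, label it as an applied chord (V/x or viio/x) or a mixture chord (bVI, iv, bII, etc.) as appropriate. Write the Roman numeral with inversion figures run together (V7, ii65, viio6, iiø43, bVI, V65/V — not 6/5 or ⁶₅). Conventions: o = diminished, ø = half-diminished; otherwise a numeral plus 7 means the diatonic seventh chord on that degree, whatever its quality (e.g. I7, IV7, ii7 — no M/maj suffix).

V/iii

The pitches G#-B#-D# form a major triad rooted on G#.
G# is not a diatonic chord root with this quality in A major, but it lies a perfect fifth above C# (iii), so the chord functions as an applied dominant of iii.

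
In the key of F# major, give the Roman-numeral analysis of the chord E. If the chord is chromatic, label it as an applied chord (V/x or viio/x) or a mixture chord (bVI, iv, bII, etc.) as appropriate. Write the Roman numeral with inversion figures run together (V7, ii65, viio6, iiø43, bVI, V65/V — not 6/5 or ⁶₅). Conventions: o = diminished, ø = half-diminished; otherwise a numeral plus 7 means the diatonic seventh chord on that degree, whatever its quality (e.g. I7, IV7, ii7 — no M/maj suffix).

Stacked in thirds the chord is E-G#-B: a major triad on E.
E is the lowered seventh degree of F# major (diatonic 7 would be E#). This is a major triad on the lowered seventh degree (the subtonic), borrowed from the parallel minor.

bVII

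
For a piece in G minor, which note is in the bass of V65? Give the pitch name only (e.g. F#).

V in G minor has root D; the chord is D-F#-A-C.
The figure 65 means first inversion — the third is in the bass.

F#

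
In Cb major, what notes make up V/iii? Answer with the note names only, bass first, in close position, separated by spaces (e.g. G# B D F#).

Bb D F

V/iii is a secondary dominant — the dominant triad of iii. iii in Cb major is Eb, so the applied chord's root is Bb, a perfect fifth above.
Building a major triad on Bb gives Bb-D-F.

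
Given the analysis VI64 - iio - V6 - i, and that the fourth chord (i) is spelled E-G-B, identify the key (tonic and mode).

E minor

The anchor chord is a minor triad on E, labeled i.
If E is scale degree 1 and the mode makes that degree carry a minor triad, the tonic is E and the mode is minor.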